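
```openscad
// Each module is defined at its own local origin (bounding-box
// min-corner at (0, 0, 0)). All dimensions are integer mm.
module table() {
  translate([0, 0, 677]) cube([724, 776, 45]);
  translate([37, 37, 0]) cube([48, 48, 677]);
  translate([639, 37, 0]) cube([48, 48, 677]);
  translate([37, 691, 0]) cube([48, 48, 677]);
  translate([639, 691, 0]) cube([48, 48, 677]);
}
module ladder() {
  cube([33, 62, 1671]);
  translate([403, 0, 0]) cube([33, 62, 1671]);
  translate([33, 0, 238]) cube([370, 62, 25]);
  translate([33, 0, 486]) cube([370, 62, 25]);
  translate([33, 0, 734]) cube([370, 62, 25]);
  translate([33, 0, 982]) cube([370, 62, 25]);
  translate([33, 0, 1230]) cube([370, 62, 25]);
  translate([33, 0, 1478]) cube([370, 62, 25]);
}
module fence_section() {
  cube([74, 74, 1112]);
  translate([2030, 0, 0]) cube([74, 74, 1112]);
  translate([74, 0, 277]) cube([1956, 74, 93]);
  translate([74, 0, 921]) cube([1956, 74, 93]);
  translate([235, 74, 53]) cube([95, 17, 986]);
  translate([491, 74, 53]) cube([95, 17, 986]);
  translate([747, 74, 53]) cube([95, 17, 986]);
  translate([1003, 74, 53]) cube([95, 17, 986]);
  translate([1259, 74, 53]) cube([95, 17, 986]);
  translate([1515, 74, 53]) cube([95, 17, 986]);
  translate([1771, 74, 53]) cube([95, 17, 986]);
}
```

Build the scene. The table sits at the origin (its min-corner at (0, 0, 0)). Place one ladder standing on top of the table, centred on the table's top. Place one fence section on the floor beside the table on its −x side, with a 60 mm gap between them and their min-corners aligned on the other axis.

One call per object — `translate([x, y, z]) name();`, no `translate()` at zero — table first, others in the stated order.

table();
translate([144, 357, 722]) ladder();
translate([-2164, 0, 0]) fence_section();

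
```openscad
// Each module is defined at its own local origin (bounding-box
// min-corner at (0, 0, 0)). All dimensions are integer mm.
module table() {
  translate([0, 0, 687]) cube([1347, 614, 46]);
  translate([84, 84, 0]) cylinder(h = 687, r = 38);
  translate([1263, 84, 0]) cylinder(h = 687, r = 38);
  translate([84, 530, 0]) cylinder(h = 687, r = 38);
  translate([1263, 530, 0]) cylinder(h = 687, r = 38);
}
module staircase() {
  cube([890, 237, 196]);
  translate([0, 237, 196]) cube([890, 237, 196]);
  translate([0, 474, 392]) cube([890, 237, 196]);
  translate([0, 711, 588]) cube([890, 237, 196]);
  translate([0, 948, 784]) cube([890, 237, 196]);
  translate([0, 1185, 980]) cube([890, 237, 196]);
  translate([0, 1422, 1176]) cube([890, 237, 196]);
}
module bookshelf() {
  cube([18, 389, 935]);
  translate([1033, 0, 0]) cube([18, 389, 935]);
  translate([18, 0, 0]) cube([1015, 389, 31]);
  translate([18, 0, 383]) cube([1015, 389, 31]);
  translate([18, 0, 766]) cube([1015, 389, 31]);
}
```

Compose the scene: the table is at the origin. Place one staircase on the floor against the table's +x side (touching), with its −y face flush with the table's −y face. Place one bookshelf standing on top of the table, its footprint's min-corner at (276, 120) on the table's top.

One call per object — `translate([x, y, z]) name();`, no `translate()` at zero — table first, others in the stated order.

table();
translate([1347, 0, 0]) staircase();
translate([276, 120, 733]) bookshelf();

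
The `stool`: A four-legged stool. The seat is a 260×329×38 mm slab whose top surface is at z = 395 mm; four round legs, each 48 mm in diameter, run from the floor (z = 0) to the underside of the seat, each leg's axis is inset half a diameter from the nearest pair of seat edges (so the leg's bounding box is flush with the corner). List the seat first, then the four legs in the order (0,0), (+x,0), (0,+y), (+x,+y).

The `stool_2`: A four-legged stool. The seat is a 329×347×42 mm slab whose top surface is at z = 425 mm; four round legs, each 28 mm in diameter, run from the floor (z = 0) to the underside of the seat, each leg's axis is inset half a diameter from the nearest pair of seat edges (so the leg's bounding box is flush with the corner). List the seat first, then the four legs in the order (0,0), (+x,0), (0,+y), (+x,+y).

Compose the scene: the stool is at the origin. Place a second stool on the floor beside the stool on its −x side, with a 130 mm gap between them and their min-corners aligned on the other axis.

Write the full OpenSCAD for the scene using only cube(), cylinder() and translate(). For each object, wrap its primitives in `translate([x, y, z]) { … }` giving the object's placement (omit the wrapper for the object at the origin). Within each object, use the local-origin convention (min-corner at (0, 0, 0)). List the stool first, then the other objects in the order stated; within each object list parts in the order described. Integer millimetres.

translate([0, 0, 357]) cube([260, 329, 38]);
translate([24, 24, 0]) cylinder(h = 357, r = 24);
translate([236, 24, 0]) cylinder(h = 357, r = 24);
translate([24, 305, 0]) cylinder(h = 357, r = 24);
translate([236, 305, 0]) cylinder(h = 357, r = 24);
translate([-459, 0, 0]) {
  translate([0, 0, 383]) cube([329, 347, 42]);
  translate([14, 14, 0]) cylinder(h = 383, r = 14);
  translate([315, 14, 0]) cylinder(h = 383, r = 14);
  translate([14, 333, 0]) cylinder(h = 383, r = 14);
  translate([315, 333, 0]) cylinder(h = 383, r = 14);
}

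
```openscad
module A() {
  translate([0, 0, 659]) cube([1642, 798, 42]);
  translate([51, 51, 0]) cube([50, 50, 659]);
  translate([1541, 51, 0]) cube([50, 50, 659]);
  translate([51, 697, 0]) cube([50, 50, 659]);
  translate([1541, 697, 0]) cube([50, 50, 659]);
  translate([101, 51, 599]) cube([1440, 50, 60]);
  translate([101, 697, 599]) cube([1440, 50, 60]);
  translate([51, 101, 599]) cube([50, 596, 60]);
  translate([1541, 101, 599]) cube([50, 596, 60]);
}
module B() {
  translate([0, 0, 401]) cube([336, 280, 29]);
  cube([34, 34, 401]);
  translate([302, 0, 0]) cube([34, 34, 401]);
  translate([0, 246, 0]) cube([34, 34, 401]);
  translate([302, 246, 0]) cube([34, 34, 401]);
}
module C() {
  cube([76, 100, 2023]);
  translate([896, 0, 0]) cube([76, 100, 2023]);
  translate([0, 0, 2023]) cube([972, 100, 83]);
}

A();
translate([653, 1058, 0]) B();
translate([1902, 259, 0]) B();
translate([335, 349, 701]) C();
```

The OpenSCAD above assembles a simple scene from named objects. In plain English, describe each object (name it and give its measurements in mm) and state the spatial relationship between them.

A is a rectangular dining table. The top is 1642×798×42 mm with its upper surface at z = 701 mm. It stands on four 50×50 mm square legs, each inset 51 mm from the nearest pair of top edges, running from the floor to the underside of the top. Four apron rails, 50 mm thick and 60 mm tall, run between adjacent legs with their top edges flush with the underside of the top and their outer faces flush with the legs' outer faces.

B is a simple wooden stool: a rectangular seat 336 mm (x) by 280 mm (y), 29 mm thick, top face at z = 430 mm, on four square legs, each 34×34 mm in cross-section. The legs rest on z = 0, each flush with a corner of the seat.

C is a door frame. The clear opening is 820 mm wide and 2023 mm high. Two 76 mm wide jambs, 100 mm deep, stand either side of the opening from the floor to the top of the opening. A 83 mm thick head sits across the top of both jambs, spanning the full outside width of the frame.

Two stools sit around the table at the +y, +x sides. The door frame is on top of the table, centred.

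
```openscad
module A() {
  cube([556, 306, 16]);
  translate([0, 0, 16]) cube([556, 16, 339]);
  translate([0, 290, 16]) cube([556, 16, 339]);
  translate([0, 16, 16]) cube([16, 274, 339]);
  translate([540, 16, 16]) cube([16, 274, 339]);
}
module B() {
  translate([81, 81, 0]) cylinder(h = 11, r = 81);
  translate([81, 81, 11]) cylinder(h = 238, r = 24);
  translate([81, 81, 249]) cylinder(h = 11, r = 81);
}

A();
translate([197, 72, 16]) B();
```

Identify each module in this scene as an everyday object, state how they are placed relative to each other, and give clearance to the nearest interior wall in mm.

A is an open box. B is a spool. The spool sits inside the open box, centred. The clearance to the nearest interior wall is 56 mm.

Clearances: x = 181, y = 56; minimum 56 mm.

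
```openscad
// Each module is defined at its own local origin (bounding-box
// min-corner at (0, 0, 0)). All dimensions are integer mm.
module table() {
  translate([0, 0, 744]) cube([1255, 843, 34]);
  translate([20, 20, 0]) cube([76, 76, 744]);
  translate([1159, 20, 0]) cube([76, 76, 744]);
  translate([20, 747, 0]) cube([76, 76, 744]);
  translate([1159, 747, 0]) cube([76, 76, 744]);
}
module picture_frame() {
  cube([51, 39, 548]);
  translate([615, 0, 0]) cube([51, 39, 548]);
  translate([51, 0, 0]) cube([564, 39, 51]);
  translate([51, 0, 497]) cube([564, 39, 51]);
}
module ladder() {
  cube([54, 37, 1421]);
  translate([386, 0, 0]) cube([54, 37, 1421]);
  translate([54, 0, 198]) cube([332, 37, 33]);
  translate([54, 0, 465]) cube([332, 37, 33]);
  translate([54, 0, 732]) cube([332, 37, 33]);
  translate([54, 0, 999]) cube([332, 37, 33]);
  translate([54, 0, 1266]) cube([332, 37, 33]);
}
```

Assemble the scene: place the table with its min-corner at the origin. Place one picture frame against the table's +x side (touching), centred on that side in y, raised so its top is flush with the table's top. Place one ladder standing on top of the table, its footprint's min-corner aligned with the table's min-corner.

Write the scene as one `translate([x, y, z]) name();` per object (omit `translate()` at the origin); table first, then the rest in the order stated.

table();
translate([1255, 402, 230]) picture_frame();
translate([0, 0, 778]) ladder();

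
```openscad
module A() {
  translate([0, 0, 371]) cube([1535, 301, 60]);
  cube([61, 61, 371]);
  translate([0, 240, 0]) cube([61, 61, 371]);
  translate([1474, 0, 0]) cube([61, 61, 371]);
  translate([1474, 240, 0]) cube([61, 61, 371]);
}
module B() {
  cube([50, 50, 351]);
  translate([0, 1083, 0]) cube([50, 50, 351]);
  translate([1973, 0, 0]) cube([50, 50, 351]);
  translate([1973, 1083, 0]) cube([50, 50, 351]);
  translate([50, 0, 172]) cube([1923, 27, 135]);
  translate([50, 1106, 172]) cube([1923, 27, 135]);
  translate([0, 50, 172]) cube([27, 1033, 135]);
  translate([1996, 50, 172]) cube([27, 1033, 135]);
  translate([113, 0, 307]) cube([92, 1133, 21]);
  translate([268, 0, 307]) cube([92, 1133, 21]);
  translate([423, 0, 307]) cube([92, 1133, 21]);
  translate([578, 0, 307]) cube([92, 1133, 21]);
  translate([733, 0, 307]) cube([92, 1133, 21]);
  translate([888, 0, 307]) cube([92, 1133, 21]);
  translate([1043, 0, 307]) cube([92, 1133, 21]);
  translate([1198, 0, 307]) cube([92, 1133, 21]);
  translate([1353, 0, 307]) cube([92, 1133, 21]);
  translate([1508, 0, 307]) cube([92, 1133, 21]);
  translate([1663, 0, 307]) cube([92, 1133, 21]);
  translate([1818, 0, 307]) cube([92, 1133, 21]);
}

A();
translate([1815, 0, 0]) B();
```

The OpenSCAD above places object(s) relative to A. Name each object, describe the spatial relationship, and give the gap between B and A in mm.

The bed frame's nearest face is 280 mm from the bench's +x face.

A is a bench. B is a bed frame. The bed frame is on the floor beside the bench on its +x side. The gap between the bed frame and the bench is 280 mm.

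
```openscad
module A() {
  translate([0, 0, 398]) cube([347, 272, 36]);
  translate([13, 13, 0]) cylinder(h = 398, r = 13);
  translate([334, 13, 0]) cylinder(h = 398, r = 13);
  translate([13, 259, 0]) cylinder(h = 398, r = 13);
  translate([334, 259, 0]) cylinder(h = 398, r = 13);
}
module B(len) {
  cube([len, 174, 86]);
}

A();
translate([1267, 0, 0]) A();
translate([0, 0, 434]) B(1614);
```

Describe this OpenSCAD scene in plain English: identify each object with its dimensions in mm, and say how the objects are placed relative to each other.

A is a simple wooden stool: a rectangular seat 347 mm (x) by 272 mm (y), 36 mm thick, top face at z = 434 mm, on four round legs, each 26 mm in diameter. The legs rest on z = 0, each leg's axis is inset half a diameter from the nearest pair of seat edges (so the leg's bounding box is flush with the corner).

B is a rectangular beam 1614 mm long (x), 174 mm deep (y), 86 mm thick (z).

The beam spans the tops of two stools placed 920 mm apart, resting at z = 434 mm.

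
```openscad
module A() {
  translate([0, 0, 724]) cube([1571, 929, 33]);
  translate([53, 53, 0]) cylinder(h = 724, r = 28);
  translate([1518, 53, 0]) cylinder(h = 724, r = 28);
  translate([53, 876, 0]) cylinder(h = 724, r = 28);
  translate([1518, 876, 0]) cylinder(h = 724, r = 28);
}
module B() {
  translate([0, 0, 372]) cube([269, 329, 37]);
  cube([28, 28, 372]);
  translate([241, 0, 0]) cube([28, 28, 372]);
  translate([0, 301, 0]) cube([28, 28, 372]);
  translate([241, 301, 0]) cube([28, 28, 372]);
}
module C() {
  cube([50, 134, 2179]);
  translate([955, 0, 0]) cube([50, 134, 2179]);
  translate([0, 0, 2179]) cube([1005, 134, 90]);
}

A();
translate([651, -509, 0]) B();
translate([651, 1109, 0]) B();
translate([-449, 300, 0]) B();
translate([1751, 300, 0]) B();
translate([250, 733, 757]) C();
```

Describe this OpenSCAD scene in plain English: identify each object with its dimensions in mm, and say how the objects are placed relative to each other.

A is a table: top 1571 mm (x) × 929 mm (y), 33 mm thick, upper face at z = 757 mm, on four round legs of 56 mm diameter, each leg's bounding box inset 25 mm from the nearest pair of top edges, running from z = 0 to the bottom of the top.

B is a four-legged stool. The seat is a 269×329×37 mm slab whose top surface is at z = 409 mm; four square legs, each 28×28 mm in cross-section, run from the floor (z = 0) to the underside of the seat, each flush with a corner of the seat.

C is a rectangular door frame: two vertical jambs of 50×134 mm section, 2179 mm tall, with a clear opening 905 mm wide between their inner faces. A header 90 mm tall and 134 mm deep lies on top of the jambs and spans the full outside width.

Four stools sit around the table at the −y, +y, −x, +x sides. The door frame is on top of the table.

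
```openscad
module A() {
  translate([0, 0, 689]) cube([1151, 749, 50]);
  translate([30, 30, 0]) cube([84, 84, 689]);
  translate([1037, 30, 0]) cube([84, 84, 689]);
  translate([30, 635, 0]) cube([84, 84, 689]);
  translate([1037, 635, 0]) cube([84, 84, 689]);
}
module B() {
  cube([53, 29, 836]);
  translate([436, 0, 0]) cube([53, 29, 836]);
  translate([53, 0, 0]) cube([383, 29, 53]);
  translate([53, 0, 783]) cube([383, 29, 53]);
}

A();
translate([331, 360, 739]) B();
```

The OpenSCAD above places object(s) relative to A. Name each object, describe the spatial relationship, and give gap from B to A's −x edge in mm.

The picture frame's min-x is at 331; the table's min-x is 0; gap = 331 mm.

A is a table. B is a picture frame. The picture frame is on top of the table, centred. The gap from the picture frame to the table's −x edge is 331 mm.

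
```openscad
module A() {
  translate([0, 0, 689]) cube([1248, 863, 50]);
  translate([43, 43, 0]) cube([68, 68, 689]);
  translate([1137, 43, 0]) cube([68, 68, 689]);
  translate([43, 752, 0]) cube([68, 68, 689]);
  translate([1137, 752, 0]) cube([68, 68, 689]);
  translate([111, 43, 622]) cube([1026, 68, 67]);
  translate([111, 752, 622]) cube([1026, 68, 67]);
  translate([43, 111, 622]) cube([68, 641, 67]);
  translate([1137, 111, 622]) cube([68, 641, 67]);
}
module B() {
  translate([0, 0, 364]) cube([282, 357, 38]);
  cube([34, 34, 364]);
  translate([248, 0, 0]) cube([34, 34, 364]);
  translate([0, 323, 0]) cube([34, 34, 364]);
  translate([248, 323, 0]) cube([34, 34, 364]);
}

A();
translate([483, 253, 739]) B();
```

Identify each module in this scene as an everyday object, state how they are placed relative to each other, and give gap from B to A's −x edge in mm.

The stool's min-x is at 483; the table's min-x is 0; gap = 483 mm.

A is a table. B is a stool. The stool is on top of the table, centred. The gap from the stool to the table's −x edge is 483 mm.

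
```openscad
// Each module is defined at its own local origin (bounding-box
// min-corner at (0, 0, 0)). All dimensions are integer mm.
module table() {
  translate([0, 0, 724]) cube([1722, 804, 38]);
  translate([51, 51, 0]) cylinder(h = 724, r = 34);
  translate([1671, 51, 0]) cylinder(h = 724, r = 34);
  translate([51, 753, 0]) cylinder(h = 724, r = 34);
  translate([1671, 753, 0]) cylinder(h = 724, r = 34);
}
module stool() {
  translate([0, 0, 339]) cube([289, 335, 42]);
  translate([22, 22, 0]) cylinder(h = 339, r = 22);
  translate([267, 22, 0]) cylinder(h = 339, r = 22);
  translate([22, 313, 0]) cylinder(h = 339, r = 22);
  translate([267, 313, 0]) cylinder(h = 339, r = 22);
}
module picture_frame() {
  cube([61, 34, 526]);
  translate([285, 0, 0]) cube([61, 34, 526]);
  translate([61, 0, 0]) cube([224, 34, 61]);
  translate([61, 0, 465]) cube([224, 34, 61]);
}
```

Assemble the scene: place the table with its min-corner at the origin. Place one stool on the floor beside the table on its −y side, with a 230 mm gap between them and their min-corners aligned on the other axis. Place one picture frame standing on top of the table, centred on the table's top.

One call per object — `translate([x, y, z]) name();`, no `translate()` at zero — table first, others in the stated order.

table();
translate([0, -565, 0]) stool();
translate([688, 385, 762]) picture_frame();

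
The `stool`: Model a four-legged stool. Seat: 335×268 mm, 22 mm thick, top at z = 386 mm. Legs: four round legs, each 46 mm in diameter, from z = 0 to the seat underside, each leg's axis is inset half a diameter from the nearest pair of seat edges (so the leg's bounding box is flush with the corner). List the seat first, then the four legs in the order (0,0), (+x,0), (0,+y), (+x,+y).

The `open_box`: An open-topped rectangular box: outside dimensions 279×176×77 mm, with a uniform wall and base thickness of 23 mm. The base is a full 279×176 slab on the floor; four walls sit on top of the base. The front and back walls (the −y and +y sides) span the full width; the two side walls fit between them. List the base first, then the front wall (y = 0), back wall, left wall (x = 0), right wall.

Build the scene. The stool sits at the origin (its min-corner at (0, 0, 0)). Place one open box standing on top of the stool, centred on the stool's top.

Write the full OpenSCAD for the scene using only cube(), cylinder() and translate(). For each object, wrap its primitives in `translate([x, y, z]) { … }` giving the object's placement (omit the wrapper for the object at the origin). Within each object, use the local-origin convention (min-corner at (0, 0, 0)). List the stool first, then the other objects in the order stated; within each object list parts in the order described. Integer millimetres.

translate([0, 0, 364]) cube([335, 268, 22]);
translate([23, 23, 0]) cylinder(h = 364, r = 23);
translate([312, 23, 0]) cylinder(h = 364, r = 23);
translate([23, 245, 0]) cylinder(h = 364, r = 23);
translate([312, 245, 0]) cylinder(h = 364, r = 23);
translate([28, 46, 386]) {
  cube([279, 176, 23]);
  translate([0, 0, 23]) cube([279, 23, 54]);
  translate([0, 153, 23]) cube([279, 23, 54]);
  translate([0, 23, 23]) cube([23, 130, 54]);
  translate([256, 23, 23]) cube([23, 130, 54]);
}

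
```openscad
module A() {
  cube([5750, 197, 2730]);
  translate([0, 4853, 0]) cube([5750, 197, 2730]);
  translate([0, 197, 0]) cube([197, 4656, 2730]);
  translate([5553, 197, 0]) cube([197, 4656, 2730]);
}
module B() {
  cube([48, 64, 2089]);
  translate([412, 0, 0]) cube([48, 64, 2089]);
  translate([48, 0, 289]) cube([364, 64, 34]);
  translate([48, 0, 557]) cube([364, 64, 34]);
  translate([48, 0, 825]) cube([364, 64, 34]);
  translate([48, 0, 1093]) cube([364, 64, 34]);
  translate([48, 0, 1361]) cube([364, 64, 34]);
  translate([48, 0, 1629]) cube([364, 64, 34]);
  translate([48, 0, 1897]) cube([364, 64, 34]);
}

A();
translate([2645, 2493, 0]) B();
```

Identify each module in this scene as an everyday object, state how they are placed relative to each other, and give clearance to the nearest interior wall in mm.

Clearances: x = 2448, y = 2296; minimum 2296 mm.

A is a house frame. B is a ladder. The ladder sits inside the house frame, centred. The clearance to the nearest interior wall is 2296 mm.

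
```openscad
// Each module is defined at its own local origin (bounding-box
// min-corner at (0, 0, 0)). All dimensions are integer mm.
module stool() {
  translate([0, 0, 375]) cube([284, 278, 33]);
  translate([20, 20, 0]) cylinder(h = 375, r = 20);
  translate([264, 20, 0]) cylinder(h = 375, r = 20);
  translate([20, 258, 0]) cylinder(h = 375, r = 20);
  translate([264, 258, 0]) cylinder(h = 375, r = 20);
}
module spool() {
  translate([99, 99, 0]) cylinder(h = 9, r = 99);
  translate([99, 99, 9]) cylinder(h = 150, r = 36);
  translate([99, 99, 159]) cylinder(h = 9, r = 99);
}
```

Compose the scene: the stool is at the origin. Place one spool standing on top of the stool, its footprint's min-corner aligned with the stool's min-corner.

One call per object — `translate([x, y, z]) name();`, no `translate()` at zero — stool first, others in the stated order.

stool();
translate([0, 0, 408]) spool();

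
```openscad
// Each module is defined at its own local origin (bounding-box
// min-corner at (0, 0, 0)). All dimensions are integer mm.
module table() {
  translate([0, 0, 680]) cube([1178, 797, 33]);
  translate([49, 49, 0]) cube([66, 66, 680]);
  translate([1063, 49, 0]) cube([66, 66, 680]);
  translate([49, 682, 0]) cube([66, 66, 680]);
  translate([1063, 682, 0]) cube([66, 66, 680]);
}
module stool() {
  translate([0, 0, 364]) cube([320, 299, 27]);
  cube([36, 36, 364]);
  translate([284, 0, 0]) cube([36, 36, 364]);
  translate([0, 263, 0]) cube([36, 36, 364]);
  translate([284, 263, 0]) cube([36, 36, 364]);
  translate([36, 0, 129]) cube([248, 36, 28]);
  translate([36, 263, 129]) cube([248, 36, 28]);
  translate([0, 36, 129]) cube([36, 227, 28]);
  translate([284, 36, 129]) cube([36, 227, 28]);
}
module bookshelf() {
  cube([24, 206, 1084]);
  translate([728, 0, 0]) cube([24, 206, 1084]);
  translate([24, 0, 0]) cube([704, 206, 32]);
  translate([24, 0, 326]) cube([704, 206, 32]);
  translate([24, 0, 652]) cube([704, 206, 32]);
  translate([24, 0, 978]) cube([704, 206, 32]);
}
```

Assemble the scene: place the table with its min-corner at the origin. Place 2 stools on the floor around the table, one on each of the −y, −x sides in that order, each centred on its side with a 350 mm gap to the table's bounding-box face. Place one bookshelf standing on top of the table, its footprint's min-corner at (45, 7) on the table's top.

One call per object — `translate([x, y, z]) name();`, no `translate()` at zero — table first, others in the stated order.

table();
translate([429, -649, 0]) stool();
translate([-670, 249, 0]) stool();
translate([45, 7, 713]) bookshelf();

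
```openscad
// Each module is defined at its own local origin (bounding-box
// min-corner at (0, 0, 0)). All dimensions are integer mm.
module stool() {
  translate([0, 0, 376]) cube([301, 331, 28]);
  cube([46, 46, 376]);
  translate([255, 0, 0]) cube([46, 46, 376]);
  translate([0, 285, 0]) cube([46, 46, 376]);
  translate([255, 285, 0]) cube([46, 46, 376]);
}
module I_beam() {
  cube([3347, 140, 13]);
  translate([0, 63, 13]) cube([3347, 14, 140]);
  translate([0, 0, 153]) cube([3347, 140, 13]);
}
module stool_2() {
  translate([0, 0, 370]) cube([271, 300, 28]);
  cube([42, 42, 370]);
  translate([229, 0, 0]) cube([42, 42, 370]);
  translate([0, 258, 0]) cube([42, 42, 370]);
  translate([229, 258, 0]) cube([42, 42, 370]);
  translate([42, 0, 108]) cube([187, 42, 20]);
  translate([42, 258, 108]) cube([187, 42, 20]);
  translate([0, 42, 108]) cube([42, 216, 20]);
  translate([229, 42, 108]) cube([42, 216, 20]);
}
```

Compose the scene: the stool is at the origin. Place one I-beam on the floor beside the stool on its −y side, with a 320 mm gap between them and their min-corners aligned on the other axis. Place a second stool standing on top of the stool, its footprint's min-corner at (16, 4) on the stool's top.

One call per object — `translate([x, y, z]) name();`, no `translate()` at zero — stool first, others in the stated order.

stool();
translate([0, -460, 0]) I_beam();
translate([16, 4, 404]) stool_2();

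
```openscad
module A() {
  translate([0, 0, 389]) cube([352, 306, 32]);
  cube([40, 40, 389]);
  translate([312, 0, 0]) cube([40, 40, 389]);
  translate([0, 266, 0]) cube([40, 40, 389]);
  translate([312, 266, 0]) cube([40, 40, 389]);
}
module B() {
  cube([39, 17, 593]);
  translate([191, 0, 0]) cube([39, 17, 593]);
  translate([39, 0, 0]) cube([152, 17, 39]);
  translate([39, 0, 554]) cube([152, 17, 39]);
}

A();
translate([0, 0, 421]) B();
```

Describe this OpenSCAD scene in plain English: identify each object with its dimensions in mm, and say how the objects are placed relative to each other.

A is a four-legged stool. The seat is 352×306 mm, 32 mm thick, top at z = 421 mm. It stands on four square legs, each 40×40 mm in cross-section, from z = 0 to the seat underside, each flush with a corner of the seat.

B is a rectangular picture frame lying in the x–z plane (depth along y). The opening is 152 mm wide (x) by 515 mm tall (z), surrounded by a border 39 mm wide on all four sides. The frame is 17 mm deep and is made of two full-height vertical stiles with two horizontal rails fitted between them.

The picture frame is on top of the stool.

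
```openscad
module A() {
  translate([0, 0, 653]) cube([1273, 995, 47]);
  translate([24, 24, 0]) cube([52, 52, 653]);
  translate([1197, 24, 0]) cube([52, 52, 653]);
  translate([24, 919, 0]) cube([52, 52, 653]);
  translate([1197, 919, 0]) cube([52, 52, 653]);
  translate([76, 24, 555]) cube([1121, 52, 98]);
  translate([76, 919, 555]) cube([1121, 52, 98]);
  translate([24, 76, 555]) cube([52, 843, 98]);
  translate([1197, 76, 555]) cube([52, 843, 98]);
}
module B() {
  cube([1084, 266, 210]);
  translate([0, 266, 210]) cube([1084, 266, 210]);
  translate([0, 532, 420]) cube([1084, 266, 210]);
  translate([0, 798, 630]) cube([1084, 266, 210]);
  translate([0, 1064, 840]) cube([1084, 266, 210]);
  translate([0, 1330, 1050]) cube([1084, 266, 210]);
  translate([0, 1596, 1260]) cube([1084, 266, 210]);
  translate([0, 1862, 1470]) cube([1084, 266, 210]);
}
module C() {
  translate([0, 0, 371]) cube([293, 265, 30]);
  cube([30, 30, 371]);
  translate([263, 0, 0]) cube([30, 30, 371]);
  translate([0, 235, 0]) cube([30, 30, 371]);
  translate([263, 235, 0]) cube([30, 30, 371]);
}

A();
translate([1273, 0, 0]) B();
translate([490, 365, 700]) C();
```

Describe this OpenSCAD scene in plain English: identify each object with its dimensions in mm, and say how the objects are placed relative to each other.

A is a table: top 1273 mm (x) × 995 mm (y), 47 mm thick, upper face at z = 700 mm, on four 52×52 mm square legs, each inset 24 mm from the nearest pair of top edges, running from z = 0 to the bottom of the top. Four apron rails, 52 mm thick and 98 mm tall, run between adjacent legs with their top edges flush with the underside of the top and their outer faces flush with the legs' outer faces.

B is a run of 8 identical solid stair steps. Each tread is 1084×266 mm and each step block is 210 mm high. Step 1 rests on the floor; step k is offset from step 1 by (k−1)×266 mm in y and (k−1)×210 mm in z.

C is a four-legged stool. The seat is a 293×265×30 mm slab whose top surface is at z = 401 mm; four square legs, each 30×30 mm in cross-section, run from the floor (z = 0) to the underside of the seat, each flush with a corner of the seat.

The staircase is against the table's +x side, with their −y faces flush. The stool is on top of the table, centred.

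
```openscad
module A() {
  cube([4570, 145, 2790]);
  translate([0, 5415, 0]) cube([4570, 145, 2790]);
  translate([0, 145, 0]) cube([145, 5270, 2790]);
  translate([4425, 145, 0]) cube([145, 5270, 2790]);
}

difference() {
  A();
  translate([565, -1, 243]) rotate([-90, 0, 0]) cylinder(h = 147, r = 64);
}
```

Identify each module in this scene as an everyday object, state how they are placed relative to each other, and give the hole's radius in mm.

A is a house frame. The house frame has a circular hole through its front wall. The hole's radius is 64 mm.

The subtracted cylinder has r = 64 mm.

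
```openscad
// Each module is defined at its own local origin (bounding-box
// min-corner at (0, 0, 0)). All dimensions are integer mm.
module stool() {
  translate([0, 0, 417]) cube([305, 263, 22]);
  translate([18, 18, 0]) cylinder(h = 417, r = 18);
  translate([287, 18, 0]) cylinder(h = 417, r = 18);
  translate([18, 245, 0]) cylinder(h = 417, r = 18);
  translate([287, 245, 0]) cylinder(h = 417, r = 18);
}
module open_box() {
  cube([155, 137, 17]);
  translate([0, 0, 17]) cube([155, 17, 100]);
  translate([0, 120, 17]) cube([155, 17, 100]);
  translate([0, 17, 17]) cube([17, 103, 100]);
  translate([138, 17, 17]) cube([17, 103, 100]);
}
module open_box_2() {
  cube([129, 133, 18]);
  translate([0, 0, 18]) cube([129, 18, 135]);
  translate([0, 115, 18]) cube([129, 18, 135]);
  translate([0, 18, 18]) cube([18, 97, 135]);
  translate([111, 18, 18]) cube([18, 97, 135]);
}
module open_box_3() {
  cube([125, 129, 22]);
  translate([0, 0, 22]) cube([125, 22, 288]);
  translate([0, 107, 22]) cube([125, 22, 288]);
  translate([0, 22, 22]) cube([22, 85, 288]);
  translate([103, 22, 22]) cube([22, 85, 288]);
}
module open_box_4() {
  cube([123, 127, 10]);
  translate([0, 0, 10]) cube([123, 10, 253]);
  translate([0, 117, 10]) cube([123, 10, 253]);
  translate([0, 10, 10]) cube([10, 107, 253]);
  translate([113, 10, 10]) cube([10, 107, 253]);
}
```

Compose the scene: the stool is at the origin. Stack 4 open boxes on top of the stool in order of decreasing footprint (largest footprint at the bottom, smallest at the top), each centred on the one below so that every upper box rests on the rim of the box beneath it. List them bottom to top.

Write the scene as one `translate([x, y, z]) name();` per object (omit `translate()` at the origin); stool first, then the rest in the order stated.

stool();
translate([75, 63, 439]) open_box();
translate([88, 65, 556]) open_box_2();
translate([90, 67, 709]) open_box_3();
translate([91, 68, 1019]) open_box_4();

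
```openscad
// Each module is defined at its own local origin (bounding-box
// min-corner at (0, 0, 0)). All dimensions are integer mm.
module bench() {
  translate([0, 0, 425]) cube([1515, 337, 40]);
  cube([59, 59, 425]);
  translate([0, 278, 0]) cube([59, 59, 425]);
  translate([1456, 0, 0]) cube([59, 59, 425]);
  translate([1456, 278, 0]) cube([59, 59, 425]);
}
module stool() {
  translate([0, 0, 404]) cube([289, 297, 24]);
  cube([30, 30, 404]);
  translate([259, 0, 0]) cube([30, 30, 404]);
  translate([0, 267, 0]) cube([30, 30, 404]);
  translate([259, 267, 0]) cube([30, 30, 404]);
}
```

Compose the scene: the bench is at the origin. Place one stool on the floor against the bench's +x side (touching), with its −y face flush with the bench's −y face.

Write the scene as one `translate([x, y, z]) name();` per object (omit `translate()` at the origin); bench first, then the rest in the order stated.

bench();
translate([1515, 0, 0]) stool();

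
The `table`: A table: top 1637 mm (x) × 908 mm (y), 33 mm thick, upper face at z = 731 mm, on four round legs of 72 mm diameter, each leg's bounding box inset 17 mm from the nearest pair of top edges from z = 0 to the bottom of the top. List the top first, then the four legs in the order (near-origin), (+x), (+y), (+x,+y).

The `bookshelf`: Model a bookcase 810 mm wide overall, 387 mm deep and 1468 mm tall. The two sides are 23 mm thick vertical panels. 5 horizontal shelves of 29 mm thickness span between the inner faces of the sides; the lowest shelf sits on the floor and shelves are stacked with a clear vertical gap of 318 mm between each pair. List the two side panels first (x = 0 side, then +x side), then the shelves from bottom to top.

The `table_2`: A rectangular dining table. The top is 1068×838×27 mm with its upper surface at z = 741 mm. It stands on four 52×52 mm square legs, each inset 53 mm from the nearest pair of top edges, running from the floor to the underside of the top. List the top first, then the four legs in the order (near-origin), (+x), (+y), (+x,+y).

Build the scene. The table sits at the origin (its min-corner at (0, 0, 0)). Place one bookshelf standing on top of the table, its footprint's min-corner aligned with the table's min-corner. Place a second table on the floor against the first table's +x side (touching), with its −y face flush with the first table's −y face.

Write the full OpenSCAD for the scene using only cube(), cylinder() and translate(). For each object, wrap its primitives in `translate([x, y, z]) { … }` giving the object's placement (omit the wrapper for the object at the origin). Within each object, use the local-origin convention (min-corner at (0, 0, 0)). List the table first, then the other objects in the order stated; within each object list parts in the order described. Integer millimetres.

translate([0, 0, 698]) cube([1637, 908, 33]);
translate([53, 53, 0]) cylinder(h = 698, r = 36);
translate([1584, 53, 0]) cylinder(h = 698, r = 36);
translate([53, 855, 0]) cylinder(h = 698, r = 36);
translate([1584, 855, 0]) cylinder(h = 698, r = 36);
translate([0, 0, 731]) {
  cube([23, 387, 1468]);
  translate([787, 0, 0]) cube([23, 387, 1468]);
  translate([23, 0, 0]) cube([764, 387, 29]);
  translate([23, 0, 347]) cube([764, 387, 29]);
  translate([23, 0, 694]) cube([764, 387, 29]);
  translate([23, 0, 1041]) cube([764, 387, 29]);
  translate([23, 0, 1388]) cube([764, 387, 29]);
}
translate([1637, 0, 0]) {
  translate([0, 0, 714]) cube([1068, 838, 27]);
  translate([53, 53, 0]) cube([52, 52, 714]);
  translate([963, 53, 0]) cube([52, 52, 714]);
  translate([53, 733, 0]) cube([52, 52, 714]);
  translate([963, 733, 0]) cube([52, 52, 714]);
}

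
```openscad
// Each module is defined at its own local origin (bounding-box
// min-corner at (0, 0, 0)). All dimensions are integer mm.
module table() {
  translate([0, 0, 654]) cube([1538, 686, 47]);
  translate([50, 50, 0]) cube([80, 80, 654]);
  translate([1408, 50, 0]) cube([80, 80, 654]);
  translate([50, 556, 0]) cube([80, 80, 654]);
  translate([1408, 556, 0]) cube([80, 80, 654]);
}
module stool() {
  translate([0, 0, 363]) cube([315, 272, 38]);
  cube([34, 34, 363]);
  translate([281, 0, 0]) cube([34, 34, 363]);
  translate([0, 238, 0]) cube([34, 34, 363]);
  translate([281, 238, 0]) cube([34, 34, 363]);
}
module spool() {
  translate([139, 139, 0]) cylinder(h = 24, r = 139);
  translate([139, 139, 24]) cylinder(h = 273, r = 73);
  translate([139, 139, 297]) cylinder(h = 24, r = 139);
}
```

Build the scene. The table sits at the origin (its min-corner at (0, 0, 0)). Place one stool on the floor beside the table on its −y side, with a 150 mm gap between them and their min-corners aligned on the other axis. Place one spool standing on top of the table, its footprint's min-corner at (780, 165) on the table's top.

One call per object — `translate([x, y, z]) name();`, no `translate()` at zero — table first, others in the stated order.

table();
translate([0, -422, 0]) stool();
translate([780, 165, 701]) spool();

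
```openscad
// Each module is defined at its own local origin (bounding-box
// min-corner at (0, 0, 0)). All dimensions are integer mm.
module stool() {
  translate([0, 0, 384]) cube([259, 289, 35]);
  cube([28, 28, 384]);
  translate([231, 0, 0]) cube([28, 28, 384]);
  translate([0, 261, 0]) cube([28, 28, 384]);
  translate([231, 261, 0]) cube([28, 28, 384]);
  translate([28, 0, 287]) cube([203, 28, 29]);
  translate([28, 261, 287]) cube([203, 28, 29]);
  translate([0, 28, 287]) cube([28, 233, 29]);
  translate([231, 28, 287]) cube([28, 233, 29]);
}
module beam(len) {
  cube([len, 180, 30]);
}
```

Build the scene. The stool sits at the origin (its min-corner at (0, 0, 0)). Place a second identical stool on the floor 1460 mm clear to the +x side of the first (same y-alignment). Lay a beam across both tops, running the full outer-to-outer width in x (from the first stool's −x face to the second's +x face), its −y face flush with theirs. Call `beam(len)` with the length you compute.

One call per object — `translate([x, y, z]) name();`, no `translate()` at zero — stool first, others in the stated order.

stool();
translate([1719, 0, 0]) stool();
translate([0, 0, 419]) beam(1978);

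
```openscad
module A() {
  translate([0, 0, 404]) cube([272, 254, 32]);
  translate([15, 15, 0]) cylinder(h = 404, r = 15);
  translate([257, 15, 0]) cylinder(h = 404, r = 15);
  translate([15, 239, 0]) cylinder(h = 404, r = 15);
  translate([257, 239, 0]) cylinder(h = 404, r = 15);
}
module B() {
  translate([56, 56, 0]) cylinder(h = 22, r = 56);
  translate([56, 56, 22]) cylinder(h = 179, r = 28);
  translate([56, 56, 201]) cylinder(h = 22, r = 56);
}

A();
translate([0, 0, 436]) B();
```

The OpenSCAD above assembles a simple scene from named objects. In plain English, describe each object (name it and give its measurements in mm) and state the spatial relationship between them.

A is a simple wooden stool: a rectangular seat 272 mm (x) by 254 mm (y), 32 mm thick, top face at z = 436 mm, on four round legs, each 30 mm in diameter. The legs rest on z = 0, each leg's axis is inset half a diameter from the nearest pair of seat edges (so the leg's bounding box is flush with the corner).

B is a spool: two coaxial disc flanges of radius 56 mm and thickness 22 mm, joined by a core cylinder of radius 28 mm and height 179 mm. The lower flange rests on z = 0 and the three cylinders share a vertical axis.

The spool is on top of the stool.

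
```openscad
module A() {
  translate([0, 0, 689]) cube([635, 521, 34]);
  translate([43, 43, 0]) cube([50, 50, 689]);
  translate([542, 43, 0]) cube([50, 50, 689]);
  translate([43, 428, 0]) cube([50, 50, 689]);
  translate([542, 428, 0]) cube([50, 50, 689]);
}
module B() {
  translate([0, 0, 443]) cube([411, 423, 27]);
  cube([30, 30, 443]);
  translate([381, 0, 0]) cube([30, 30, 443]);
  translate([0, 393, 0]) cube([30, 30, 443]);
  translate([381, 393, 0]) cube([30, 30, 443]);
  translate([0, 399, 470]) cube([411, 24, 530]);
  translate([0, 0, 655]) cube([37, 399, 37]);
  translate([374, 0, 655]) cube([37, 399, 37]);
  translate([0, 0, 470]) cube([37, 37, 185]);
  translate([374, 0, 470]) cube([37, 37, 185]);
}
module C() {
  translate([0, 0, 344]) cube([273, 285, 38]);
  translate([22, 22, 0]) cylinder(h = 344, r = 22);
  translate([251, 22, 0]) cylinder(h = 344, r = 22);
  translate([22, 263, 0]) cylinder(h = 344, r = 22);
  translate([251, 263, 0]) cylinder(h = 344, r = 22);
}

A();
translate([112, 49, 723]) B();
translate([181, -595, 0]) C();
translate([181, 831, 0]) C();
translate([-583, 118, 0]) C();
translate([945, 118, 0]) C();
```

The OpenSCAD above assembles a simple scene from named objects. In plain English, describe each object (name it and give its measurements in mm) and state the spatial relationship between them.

A is a rectangular dining table. The top is 635×521×34 mm with its upper surface at z = 723 mm. It stands on four 50×50 mm square legs, each inset 43 mm from the nearest pair of top edges, running from the floor to the underside of the top.

B is a chair: 411×423 mm seat, 27 mm thick, top at z = 470 mm, on four 30 mm square corner legs flush with the seat edges. A 24 mm thick backrest slab spans the full seat width, extending 530 mm above the seat top, its back face flush with the seat's +y edge. Two armrests of 37×37 mm section run along each side from the seat's front edge to the front of the backrest, top faces 222 mm above the seat top and outer faces flush with the seat's x-edges; a 37×37 mm post under the front of each armrest stands on the seat at the front corner.

C is a four-legged stool. The seat is 273×285 mm, 38 mm thick, top at z = 382 mm. It stands on four round legs, each 44 mm in diameter, from z = 0 to the seat underside, each leg's axis is inset half a diameter from the nearest pair of seat edges (so the leg's bounding box is flush with the corner).

The chair is on top of the table, centred. Four stools sit around the table at the −y, +y, −x, +x sides.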